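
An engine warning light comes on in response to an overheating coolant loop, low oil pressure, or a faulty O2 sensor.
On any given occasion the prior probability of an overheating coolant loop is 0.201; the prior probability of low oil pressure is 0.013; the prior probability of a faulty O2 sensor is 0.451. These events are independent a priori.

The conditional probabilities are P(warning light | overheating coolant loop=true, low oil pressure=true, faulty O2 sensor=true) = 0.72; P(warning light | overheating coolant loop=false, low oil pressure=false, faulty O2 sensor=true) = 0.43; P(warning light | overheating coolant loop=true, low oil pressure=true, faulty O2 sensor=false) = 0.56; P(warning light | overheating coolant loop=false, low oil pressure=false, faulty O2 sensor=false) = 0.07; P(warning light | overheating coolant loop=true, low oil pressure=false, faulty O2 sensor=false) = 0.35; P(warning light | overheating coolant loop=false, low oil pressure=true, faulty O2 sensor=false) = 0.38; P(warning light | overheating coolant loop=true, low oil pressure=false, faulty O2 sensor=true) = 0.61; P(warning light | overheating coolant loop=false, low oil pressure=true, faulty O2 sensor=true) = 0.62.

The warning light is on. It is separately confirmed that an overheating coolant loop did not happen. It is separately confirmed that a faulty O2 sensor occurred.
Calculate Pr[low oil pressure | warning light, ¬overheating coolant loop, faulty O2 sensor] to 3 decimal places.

Pr[low oil pressure | warning light, ¬overheating coolant loop, faulty O2 sensor] ≈ 0.019

Sum P(warning light|·) weighted by the priors over both values of low oil pressure:
  P(warning light | ¬overheating coolant loop, faulty O2 sensor) = 0.43·0.987 + 0.62·0.013
        = 0.424410 + 0.008060 = 0.432470
Keeping only the low oil pressure-present terms gives 0.008060, so
  P(low oil pressure | warning light, ¬overheating coolant loop, faulty O2 sensor) = 0.008060 / 0.432470 ≈ 0.019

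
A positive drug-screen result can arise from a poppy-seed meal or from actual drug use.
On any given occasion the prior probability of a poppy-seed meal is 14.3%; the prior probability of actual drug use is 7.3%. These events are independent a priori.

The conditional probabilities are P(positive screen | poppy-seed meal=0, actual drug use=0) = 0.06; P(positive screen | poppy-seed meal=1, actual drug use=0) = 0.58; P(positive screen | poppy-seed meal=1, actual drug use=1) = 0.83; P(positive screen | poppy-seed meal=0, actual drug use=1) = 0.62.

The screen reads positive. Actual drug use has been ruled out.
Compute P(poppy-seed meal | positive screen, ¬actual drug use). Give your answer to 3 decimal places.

P(positive screen | ¬actual drug use) = 0.06·0.857 + 0.58·0.143 = 0.051420 + 0.082940 = 0.134360
The poppy-seed meal-present share is 0.58·0.143 = 0.082940.
Hence the posterior is 0.082940/0.134360 ≈ 0.617.

P(poppy-seed meal | positive screen, ¬actual drug use) ≈ 0.617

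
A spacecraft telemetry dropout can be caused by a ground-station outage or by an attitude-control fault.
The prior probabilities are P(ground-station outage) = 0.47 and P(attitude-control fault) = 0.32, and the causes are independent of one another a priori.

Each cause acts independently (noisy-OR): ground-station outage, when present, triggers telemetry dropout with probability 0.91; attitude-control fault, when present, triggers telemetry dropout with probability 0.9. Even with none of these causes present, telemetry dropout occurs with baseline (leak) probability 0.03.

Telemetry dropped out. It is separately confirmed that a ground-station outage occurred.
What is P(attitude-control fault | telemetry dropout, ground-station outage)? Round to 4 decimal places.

Under noisy-OR, P(telemetry dropout | causes) = 1 − (1−0.03)·∏(1−qᵢ) over the active causes.
P(telemetry dropout | ground-station outage) = 0.9127×0.68 + 0.99127×0.32 = 0.620636 + 0.317206 = 0.937842
Restricting to configurations with attitude-control fault present: 0.99127×0.32 = 0.317206.
So P(attitude-control fault | telemetry dropout, ground-station outage) = 0.317206/0.937842 ≈ 0.3382.

P(attitude-control fault | telemetry dropout, ground-station outage) ≈ 0.3382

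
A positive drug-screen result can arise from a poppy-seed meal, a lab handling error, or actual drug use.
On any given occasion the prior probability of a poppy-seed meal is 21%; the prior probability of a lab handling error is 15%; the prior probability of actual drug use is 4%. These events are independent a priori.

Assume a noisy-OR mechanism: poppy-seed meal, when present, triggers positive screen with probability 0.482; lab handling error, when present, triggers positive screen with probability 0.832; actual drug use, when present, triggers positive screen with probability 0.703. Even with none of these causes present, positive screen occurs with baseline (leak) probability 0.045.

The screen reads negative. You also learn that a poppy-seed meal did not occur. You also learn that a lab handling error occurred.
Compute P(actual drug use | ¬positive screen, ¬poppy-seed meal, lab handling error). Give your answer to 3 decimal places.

Under noisy-OR, P(positive screen | causes) = 1 − (1−0.045)·∏(1−qᵢ) over the active causes.
P(¬positive screen | ¬poppy-seed meal, lab handling error) = 0.16044·0.96 + 0.047651·0.04 = 0.154022 + 0.001906 = 0.155928
Of this, 0.001906 comes from 0.047651·0.04 (the actual drug use=true cases).
Hence the posterior is 0.001906/0.155928 ≈ 0.012.

P(actual drug use | ¬positive screen, ¬poppy-seed meal, lab handling error) ≈ 0.012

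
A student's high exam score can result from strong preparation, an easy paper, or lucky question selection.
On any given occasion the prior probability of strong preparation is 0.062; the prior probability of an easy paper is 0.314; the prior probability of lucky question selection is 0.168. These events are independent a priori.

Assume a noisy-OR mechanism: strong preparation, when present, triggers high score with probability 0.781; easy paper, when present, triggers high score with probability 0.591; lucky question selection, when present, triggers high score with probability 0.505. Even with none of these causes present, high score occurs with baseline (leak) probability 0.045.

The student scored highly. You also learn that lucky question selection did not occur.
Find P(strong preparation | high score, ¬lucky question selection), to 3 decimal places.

P(strong preparation | high score, ¬lucky question selection) ≈ 0.198

Under noisy-OR, P(high score | causes) = 1 − (1−0.045)·∏(1−qᵢ) over the active causes.
P(high score | ¬lucky question selection) = 0.045×0.938×0.686 + 0.609405×0.938×0.314 + 0.790855×0.062×0.686 + 0.91446×0.062×0.314 = 0.028956 + 0.179489 + 0.033637 + 0.017803 = 0.259885
Of this, 0.051440 comes from 0.033637 + 0.017803 (the strong preparation=true cases).
P(strong preparation | high score, ¬lucky question selection) = 0.051440 / 0.259885 ≈ 0.198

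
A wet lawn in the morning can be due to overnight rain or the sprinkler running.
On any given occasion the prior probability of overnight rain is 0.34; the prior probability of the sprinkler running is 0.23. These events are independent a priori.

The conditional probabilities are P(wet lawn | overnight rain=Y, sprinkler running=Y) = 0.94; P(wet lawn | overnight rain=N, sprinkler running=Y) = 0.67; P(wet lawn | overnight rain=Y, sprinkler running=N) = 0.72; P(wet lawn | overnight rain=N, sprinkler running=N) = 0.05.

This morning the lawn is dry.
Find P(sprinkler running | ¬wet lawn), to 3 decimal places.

P(sprinkler running | ¬wet lawn) ≈ 0.090

For the numerator, keep only sprinkler running=true terms: 0.050094 + 0.004692 = 0.054786
Normalizer over all consistent configurations: 0.95·0.66·0.77 + 0.33·0.66·0.23 + 0.28·0.34·0.77 + 0.06·0.34·0.23 = 0.610880
Posterior = 0.054786 / 0.610880 ≈ 0.090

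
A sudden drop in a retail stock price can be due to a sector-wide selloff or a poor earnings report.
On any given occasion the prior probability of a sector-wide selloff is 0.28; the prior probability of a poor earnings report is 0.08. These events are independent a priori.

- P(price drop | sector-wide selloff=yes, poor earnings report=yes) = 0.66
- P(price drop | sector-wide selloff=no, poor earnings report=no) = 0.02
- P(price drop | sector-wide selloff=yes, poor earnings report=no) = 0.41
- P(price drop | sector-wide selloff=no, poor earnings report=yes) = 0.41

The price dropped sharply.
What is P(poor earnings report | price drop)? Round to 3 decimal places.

P(price drop) = 0.02*0.72*0.92 + 0.41*0.72*0.08 + 0.41*0.28*0.92 + 0.66*0.28*0.08 = 0.013248 + 0.023616 + 0.105616 + 0.014784 = 0.157264
Restricting to configurations with poor earnings report present: 0.023616 + 0.014784 = 0.038400.
Hence the posterior is 0.038400/0.157264 ≈ 0.244.

P(poor earnings report | price drop) ≈ 0.244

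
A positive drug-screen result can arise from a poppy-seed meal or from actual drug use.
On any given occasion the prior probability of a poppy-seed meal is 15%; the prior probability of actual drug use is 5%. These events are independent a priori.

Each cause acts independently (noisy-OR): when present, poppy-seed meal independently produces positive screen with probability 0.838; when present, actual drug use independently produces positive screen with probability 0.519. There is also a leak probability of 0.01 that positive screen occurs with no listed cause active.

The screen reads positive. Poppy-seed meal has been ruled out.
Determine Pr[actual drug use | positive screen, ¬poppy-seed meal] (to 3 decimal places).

Under noisy-OR, P(positive screen | causes) = 1 − (1−0.01)·∏(1−qᵢ) over the active causes.
By total probability over both values of actual drug use:
  P(positive screen | ¬poppy-seed meal) = 0.01*0.95 + 0.52381*0.05
        = 0.009500 + 0.026191 = 0.035691
Keeping only the actual drug use-present terms gives 0.026191, so
  P(actual drug use | positive screen, ¬poppy-seed meal) = 0.026191 / 0.035691 ≈ 0.734

Pr[actual drug use | positive screen, ¬poppy-seed meal] ≈ 0.734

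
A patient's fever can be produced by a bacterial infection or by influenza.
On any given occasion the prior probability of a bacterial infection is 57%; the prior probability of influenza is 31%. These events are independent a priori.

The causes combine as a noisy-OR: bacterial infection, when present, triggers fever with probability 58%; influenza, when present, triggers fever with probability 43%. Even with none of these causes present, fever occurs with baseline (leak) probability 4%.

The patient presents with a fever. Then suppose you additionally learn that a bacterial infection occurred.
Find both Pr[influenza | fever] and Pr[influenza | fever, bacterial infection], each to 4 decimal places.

Under noisy-OR, P(fever | causes) = 1 − (1−0.04)·∏(1−qᵢ) over the active causes.
P(fever) = 0.04*0.43*0.69 + 0.4528*0.43*0.31 + 0.5968*0.57*0.69 + 0.770176*0.57*0.31 = 0.011868 + 0.060358 + 0.234721 + 0.136090 = 0.443037
Of this, 0.196448 comes from 0.060358 + 0.136090 (the influenza=true cases).
P(influenza | fever) = 0.196448 / 0.443037 ≈ 0.4434

Now also conditioning on bacterial infection=true:
By total probability over both values of influenza:
  P(fever | bacterial infection) = 0.5968×0.69 + 0.770176×0.31
        = 0.411792 + 0.238755 = 0.650547
Configurations with influenza contribute 0.238755, so
  P(influenza | fever, bacterial infection) = 0.238755 / 0.650547 ≈ 0.3670
This is intercausal reasoning (explaining away): once bacterial infection accounts for the fever, influenza becomes less likely.

Pr[influenza | fever] ≈ 0.4434; Pr[influenza | fever, bacterial infection] ≈ 0.3670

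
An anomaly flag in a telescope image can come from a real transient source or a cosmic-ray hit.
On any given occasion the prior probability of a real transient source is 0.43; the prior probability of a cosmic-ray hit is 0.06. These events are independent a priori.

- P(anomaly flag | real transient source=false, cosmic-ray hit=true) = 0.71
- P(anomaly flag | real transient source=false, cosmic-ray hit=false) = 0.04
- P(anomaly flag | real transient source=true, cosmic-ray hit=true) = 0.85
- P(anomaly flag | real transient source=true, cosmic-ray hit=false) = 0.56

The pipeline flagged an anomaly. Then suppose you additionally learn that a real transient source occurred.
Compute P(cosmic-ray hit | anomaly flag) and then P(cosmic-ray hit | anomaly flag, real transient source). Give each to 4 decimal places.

Numerator (weight on configurations with cosmic-ray hit): 0.024282 + 0.021930 = 0.046212
The normalizing constant is 0.04×0.57×0.94 + 0.71×0.57×0.06 + 0.56×0.43×0.94 + 0.85×0.43×0.06 = 0.293996
P(cosmic-ray hit | anomaly flag) = 0.046212/0.293996 ≈ 0.1572

Now condition on the additional information:
For the numerator, keep only cosmic-ray hit=true terms: 0.85×0.06 = 0.051000
Normalizer over all consistent configurations: 0.56×0.94 + 0.85×0.06 = 0.577400
P(cosmic-ray hit | anomaly flag, real transient source) = 0.051000/0.577400 ≈ 0.0883

P(cosmic-ray hit | anomaly flag) ≈ 0.1572; P(cosmic-ray hit | anomaly flag, real transient source) ≈ 0.0883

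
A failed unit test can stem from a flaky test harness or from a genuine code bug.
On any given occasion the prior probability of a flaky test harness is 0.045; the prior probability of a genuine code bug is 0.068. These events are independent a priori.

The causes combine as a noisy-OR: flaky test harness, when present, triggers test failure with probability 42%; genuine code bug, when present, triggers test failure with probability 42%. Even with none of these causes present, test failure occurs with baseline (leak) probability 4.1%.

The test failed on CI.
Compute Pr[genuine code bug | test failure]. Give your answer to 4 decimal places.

Pr[genuine code bug | test failure] ≈ 0.3592

Under noisy-OR, P(test failure | causes) = 1 − (1−0.041)·∏(1−qᵢ) over the active causes.
P(test failure) = 0.041*0.955*0.932 + 0.44378*0.955*0.068 + 0.44378*0.045*0.932 + 0.677392*0.045*0.068 = 0.036492 + 0.028819 + 0.018612 + 0.002073 = 0.085996
Restricting to configurations with genuine code bug present: 0.028819 + 0.002073 = 0.030892.
Hence the posterior is 0.030892/0.085996 ≈ 0.3592.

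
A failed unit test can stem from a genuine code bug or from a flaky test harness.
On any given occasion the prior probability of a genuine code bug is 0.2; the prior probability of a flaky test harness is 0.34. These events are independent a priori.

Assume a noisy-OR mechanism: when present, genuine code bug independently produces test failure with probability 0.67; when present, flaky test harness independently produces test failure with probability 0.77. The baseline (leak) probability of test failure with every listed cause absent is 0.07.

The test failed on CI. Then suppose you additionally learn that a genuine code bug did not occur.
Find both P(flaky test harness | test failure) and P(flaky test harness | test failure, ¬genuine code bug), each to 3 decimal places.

P(flaky test harness | test failure) ≈ 0.683; P(flaky test harness | test failure, ¬genuine code bug) ≈ 0.853

Under noisy-OR, P(test failure | causes) = 1 − (1−0.07)·∏(1−qᵢ) over the active causes.
P(test failure) = 0.07×0.8×0.66 + 0.7861×0.8×0.34 + 0.6931×0.2×0.66 + 0.929413×0.2×0.34 = 0.036960 + 0.213819 + 0.091489 + 0.063200 = 0.405468
Restricting to configurations with flaky test harness present: 0.213819 + 0.063200 = 0.277019.
P(flaky test harness | test failure) = 0.277019 / 0.405468 ≈ 0.683

Now condition on the additional information:
For the numerator, keep only flaky test harness=true terms: 0.7861·0.34 = 0.267274
The normalizing constant is 0.07·0.66 + 0.7861·0.34 = 0.313474
Posterior = 0.267274 / 0.313474 ≈ 0.853
With genuine code bug excluded, flaky test harness must carry more of the explanatory weight for the test failure.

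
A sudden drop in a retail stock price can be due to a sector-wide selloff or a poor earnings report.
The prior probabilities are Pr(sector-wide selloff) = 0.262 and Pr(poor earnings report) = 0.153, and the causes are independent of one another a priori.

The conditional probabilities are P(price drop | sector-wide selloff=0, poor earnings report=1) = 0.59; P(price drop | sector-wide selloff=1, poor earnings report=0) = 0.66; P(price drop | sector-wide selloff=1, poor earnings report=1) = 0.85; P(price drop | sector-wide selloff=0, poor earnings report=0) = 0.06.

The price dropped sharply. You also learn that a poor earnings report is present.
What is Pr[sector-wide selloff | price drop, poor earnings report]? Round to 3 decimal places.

Pr[sector-wide selloff | price drop, poor earnings report] ≈ 0.338

Enumerate both values of sector-wide selloff and weight by the priors:
  P(price drop | poor earnings report) = 0.59*0.738 + 0.85*0.262
        = 0.435420 + 0.222700 = 0.658120
Keeping only the sector-wide selloff-present terms gives 0.222700, so
  P(sector-wide selloff | price drop, poor earnings report) = 0.222700 / 0.658120 ≈ 0.338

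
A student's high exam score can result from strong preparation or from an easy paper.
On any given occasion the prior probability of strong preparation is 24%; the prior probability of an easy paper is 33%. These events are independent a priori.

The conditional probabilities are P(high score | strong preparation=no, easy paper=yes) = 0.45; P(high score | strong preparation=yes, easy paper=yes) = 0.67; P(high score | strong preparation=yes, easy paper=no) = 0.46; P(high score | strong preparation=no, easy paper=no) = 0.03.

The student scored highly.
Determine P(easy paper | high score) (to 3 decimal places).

P(easy paper | high score) ≈ 0.650

Weight on easy paper=true, given the evidence: 0.112860 + 0.053064 = 0.165924
Denominator P(high score): 0.03·0.76·0.67 + 0.45·0.76·0.33 + 0.46·0.24·0.67 + 0.67·0.24·0.33 = 0.255168
P(easy paper | high score) = 0.165924/0.255168 ≈ 0.650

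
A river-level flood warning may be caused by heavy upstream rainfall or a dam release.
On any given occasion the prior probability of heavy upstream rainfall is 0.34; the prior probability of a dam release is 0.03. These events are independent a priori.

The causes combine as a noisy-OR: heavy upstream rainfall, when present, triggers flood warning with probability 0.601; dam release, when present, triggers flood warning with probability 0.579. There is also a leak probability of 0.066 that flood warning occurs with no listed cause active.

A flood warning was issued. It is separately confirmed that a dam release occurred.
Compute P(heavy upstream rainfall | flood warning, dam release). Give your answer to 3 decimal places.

P(heavy upstream rainfall | flood warning, dam release) ≈ 0.417

Under noisy-OR, P(flood warning | causes) = 1 − (1−0.066)·∏(1−qᵢ) over the active causes.
By total probability over both values of heavy upstream rainfall:
  P(flood warning | dam release) = 0.606786*0.66 + 0.843108*0.34
        = 0.400479 + 0.286657 = 0.687136
Keeping only the heavy upstream rainfall-present terms gives 0.286657, so
  P(heavy upstream rainfall | flood warning, dam release) = 0.286657 / 0.687136 ≈ 0.417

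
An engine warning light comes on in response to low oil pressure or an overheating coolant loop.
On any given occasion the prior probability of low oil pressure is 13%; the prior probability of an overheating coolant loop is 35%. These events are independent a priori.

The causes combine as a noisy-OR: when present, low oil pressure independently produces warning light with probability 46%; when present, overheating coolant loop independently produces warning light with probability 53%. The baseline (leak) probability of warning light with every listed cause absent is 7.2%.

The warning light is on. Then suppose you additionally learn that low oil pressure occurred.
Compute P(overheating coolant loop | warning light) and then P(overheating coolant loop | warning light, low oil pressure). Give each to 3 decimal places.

Under noisy-OR, P(warning light | causes) = 1 − (1−0.072)·∏(1−qᵢ) over the active causes.
P(warning light) = 0.072*0.87*0.65 + 0.56384*0.87*0.35 + 0.49888*0.13*0.65 + 0.764474*0.13*0.35 = 0.040716 + 0.171689 + 0.042155 + 0.034784 = 0.289344
Restricting to configurations with overheating coolant loop present: 0.171689 + 0.034784 = 0.206473.
Hence the posterior is 0.206473/0.289344 ≈ 0.714.

With the extra evidence:
Weight on overheating coolant loop=true, given the evidence: 0.764474×0.35 = 0.267566
Denominator P(warning light | low oil pressure): 0.49888×0.65 + 0.764474×0.35 = 0.591838
P(overheating coolant loop | warning light, low oil pressure) = 0.267566/0.591838 ≈ 0.452
Conditioning on low oil pressure lowers the posterior on overheating coolant loop: the classic explaining-away effect in a common-effect structure.

P(overheating coolant loop | warning light) ≈ 0.714; P(overheating coolant loop | warning light, low oil pressure) ≈ 0.452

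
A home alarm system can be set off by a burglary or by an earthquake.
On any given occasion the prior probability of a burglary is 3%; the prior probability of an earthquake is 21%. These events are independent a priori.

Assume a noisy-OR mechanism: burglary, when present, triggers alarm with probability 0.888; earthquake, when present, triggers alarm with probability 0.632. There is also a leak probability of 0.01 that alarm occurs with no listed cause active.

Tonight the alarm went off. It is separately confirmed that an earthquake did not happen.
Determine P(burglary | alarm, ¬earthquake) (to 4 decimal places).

P(burglary | alarm, ¬earthquake) ≈ 0.7333

Under noisy-OR, P(alarm | causes) = 1 − (1−0.01)·∏(1−qᵢ) over the active causes.
P(alarm | ¬earthquake) = 0.01×0.97 + 0.88912×0.03 = 0.009700 + 0.026674 = 0.036374
The burglary-present share is 0.88912×0.03 = 0.026674.
So P(burglary | alarm, ¬earthquake) = 0.026674/0.036374 ≈ 0.7333.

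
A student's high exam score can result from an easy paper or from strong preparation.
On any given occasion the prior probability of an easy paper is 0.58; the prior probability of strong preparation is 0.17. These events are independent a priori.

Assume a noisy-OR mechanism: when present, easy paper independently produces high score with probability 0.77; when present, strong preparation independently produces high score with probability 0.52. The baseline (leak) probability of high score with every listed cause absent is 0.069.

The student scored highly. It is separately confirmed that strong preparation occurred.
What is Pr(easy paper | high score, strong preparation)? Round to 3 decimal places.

Under noisy-OR, P(high score | causes) = 1 − (1−0.069)·∏(1−qᵢ) over the active causes.
P(high score | strong preparation) = 0.55312*0.42 + 0.897218*0.58 = 0.232310 + 0.520386 = 0.752696
Restricting to configurations with easy paper present: 0.897218*0.58 = 0.520386.
Hence the posterior is 0.520386/0.752696 ≈ 0.691.

Pr(easy paper | high score, strong preparation) ≈ 0.691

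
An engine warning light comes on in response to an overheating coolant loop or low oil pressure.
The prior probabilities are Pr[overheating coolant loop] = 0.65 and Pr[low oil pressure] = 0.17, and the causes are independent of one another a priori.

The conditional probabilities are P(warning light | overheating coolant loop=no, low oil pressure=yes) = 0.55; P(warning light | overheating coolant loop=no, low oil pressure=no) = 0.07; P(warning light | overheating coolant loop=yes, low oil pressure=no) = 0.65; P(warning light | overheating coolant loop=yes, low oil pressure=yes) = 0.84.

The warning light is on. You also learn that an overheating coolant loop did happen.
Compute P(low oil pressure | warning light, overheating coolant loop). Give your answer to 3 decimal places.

For the numerator, keep only low oil pressure=true terms: 0.84*0.17 = 0.142800
The normalizing constant is 0.65*0.83 + 0.84*0.17 = 0.682300
P(low oil pressure | warning light, overheating coolant loop) = 0.142800/0.682300 ≈ 0.209

P(low oil pressure | warning light, overheating coolant loop) ≈ 0.209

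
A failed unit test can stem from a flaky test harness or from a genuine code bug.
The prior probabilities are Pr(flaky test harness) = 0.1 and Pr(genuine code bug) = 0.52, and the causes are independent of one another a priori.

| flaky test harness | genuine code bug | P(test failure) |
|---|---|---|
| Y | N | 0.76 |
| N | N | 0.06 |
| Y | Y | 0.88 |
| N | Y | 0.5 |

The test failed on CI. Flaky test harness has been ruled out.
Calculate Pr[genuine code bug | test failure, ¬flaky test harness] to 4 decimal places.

P(test failure | ¬flaky test harness) = 0.06*0.48 + 0.5*0.52 = 0.028800 + 0.260000 = 0.288800
Restricting to configurations with genuine code bug present: 0.5*0.52 = 0.260000.
Hence the posterior is 0.260000/0.288800 ≈ 0.9003.

Pr[genuine code bug | test failure, ¬flaky test harness] ≈ 0.9003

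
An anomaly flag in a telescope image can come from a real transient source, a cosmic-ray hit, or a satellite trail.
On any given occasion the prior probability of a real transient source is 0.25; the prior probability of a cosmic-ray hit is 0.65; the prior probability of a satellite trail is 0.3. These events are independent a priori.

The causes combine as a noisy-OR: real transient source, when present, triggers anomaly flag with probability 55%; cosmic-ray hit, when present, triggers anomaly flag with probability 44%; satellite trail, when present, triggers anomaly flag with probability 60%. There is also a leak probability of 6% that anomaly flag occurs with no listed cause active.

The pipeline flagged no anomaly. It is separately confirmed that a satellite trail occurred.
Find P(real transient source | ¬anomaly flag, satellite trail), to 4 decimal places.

Under noisy-OR, P(anomaly flag | causes) = 1 − (1−0.06)·∏(1−qᵢ) over the active causes.
Numerator (weight on configurations with real transient source): 0.014805 + 0.015397 = 0.030202
The normalizing constant is 0.376×0.75×0.35 + 0.21056×0.75×0.65 + 0.1692×0.25×0.35 + 0.094752×0.25×0.65 = 0.231550
P(real transient source | ¬anomaly flag, satellite trail) = 0.030202/0.231550 ≈ 0.1304

P(real transient source | ¬anomaly flag, satellite trail) ≈ 0.1304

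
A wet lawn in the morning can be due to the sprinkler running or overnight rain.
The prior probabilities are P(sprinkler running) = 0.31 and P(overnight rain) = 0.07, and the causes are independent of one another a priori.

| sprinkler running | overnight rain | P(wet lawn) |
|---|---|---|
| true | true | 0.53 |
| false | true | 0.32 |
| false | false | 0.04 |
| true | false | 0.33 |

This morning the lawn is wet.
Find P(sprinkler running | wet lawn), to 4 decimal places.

P(wet lawn) = 0.04·0.69·0.93 + 0.32·0.69·0.07 + 0.33·0.31·0.93 + 0.53·0.31·0.07 = 0.025668 + 0.015456 + 0.095139 + 0.011501 = 0.147764
The sprinkler running-present share is 0.095139 + 0.011501 = 0.106640.
P(sprinkler running | wet lawn) = 0.106640 / 0.147764 ≈ 0.7217

P(sprinkler running | wet lawn) ≈ 0.7217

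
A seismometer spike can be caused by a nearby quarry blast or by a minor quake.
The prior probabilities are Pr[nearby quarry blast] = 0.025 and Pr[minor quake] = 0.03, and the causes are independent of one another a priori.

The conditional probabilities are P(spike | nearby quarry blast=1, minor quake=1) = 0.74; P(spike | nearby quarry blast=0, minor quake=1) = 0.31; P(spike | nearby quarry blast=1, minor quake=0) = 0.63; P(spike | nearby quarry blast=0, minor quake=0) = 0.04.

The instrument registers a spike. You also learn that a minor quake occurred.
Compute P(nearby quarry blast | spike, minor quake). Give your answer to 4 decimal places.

By total probability over both values of nearby quarry blast:
  P(spike | minor quake) = 0.31*0.975 + 0.74*0.025
        = 0.302250 + 0.018500 = 0.320750
Configurations with nearby quarry blast contribute 0.018500, so
  P(nearby quarry blast | spike, minor quake) = 0.018500 / 0.320750 ≈ 0.0577

P(nearby quarry blast | spike, minor quake) ≈ 0.0577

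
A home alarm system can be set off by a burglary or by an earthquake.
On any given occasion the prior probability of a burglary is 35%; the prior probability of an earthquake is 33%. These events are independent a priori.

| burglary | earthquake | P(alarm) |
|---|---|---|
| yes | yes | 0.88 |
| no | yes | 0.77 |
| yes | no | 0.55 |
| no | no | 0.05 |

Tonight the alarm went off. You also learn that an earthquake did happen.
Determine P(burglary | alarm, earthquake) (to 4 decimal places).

P(alarm | earthquake) = 0.77·0.65 + 0.88·0.35 = 0.500500 + 0.308000 = 0.808500
The burglary-present share is 0.88·0.35 = 0.308000.
Hence the posterior is 0.308000/0.808500 ≈ 0.3810.

P(burglary | alarm, earthquake) ≈ 0.3810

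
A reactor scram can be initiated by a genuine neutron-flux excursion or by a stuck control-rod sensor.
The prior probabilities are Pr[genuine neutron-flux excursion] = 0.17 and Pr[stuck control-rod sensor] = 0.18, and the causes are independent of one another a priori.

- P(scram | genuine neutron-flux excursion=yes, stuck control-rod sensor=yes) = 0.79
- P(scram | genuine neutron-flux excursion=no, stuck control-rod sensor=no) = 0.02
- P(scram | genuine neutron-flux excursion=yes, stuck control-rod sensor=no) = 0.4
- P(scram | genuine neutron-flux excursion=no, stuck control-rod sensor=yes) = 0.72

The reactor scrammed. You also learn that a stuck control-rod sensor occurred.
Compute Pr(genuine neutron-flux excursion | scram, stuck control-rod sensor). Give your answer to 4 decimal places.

P(scram | stuck control-rod sensor) = 0.72*0.83 + 0.79*0.17 = 0.597600 + 0.134300 = 0.731900
Restricting to configurations with genuine neutron-flux excursion present: 0.79*0.17 = 0.134300.
P(genuine neutron-flux excursion | scram, stuck control-rod sensor) = 0.134300 / 0.731900 ≈ 0.1835

Pr(genuine neutron-flux excursion | scram, stuck control-rod sensor) ≈ 0.1835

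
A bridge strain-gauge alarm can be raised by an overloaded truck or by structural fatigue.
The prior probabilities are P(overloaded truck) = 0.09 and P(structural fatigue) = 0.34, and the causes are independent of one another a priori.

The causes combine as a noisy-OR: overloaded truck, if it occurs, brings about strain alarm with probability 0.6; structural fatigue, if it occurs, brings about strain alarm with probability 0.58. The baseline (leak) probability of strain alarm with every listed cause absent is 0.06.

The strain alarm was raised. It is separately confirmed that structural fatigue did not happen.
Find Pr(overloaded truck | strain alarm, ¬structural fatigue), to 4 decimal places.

Under noisy-OR, P(strain alarm | causes) = 1 − (1−0.06)·∏(1−qᵢ) over the active causes.
Enumerate both values of overloaded truck and weight by the priors:
  P(strain alarm | ¬structural fatigue) = 0.06·0.91 + 0.624·0.09
        = 0.054600 + 0.056160 = 0.110760
Configurations with overloaded truck contribute 0.056160, so
  P(overloaded truck | strain alarm, ¬structural fatigue) = 0.056160 / 0.110760 ≈ 0.5070

Pr(overloaded truck | strain alarm, ¬structural fatigue) ≈ 0.5070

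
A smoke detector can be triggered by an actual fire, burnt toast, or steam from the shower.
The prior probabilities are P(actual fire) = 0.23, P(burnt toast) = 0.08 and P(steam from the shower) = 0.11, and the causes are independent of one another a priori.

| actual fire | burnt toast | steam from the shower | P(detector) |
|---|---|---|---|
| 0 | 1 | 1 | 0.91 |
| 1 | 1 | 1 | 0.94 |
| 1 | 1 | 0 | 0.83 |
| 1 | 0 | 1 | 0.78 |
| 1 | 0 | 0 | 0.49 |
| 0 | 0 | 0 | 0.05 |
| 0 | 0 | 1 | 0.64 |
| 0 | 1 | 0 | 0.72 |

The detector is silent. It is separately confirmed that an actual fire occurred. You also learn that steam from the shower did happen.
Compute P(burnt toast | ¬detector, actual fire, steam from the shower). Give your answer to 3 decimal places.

P(¬detector | actual fire, steam from the shower) = 0.22×0.92 + 0.06×0.08 = 0.202400 + 0.004800 = 0.207200
The burnt toast-present share is 0.06×0.08 = 0.004800.
So P(burnt toast | ¬detector, actual fire, steam from the shower) = 0.004800/0.207200 ≈ 0.023.

P(burnt toast | ¬detector, actual fire, steam from the shower) ≈ 0.023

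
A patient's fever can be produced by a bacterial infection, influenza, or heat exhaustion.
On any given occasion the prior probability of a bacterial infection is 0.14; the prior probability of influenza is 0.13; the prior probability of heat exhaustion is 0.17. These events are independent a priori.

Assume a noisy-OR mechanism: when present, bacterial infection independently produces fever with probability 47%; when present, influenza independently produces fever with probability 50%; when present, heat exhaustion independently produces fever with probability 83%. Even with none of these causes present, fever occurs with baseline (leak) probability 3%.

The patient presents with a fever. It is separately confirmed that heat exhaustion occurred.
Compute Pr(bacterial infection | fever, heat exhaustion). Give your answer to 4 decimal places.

Under noisy-OR, P(fever | causes) = 1 − (1−0.03)·∏(1−qᵢ) over the active causes.
Weight on bacterial infection=true, given the evidence: 0.111155 + 0.017405 = 0.128560
Normalizer over all consistent configurations: 0.8351*0.86*0.87 + 0.91755*0.86*0.13 + 0.912603*0.14*0.87 + 0.956302*0.14*0.13 = 0.855964
Posterior = 0.128560 / 0.855964 ≈ 0.1502

Pr(bacterial infection | fever, heat exhaustion) ≈ 0.1502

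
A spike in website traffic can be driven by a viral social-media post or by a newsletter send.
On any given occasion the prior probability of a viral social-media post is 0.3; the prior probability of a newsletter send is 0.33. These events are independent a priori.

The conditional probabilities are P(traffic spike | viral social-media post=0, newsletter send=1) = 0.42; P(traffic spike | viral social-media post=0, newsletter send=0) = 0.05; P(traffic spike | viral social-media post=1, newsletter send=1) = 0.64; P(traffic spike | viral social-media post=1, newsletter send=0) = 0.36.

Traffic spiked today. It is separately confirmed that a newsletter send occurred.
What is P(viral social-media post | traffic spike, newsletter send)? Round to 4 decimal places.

P(traffic spike | newsletter send) = 0.42·0.7 + 0.64·0.3 = 0.294000 + 0.192000 = 0.486000
The viral social-media post-present share is 0.64·0.3 = 0.192000.
So P(viral social-media post | traffic spike, newsletter send) = 0.192000/0.486000 ≈ 0.3951.

P(viral social-media post | traffic spike, newsletter send) ≈ 0.3951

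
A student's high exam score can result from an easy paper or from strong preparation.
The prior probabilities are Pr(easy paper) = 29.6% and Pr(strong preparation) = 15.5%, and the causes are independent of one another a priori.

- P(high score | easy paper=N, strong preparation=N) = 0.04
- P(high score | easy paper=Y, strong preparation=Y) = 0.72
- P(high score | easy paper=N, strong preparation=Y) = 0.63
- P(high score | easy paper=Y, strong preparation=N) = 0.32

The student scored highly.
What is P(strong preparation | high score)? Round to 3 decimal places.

P(high score) = 0.04·0.704·0.845 + 0.63·0.704·0.155 + 0.32·0.296·0.845 + 0.72·0.296·0.155 = 0.023795 + 0.068746 + 0.080038 + 0.033034 = 0.205613
Of this, 0.101780 comes from 0.068746 + 0.033034 (the strong preparation=true cases).
So P(strong preparation | high score) = 0.101780/0.205613 ≈ 0.495.

P(strong preparation | high score) ≈ 0.495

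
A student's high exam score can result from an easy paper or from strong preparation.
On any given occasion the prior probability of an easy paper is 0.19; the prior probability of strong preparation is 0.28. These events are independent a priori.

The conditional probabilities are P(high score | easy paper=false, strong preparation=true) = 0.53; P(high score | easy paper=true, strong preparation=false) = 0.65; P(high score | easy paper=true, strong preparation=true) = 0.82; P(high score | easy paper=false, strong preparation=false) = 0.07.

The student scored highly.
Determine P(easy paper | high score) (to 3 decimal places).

P(easy paper | high score) ≈ 0.451

Numerator (weight on configurations with easy paper): 0.088920 + 0.043624 = 0.132544
Normalizer over all consistent configurations: 0.07*0.81*0.72 + 0.53*0.81*0.28 + 0.65*0.19*0.72 + 0.82*0.19*0.28 = 0.293572
P(easy paper | high score) = 0.132544/0.293572 ≈ 0.451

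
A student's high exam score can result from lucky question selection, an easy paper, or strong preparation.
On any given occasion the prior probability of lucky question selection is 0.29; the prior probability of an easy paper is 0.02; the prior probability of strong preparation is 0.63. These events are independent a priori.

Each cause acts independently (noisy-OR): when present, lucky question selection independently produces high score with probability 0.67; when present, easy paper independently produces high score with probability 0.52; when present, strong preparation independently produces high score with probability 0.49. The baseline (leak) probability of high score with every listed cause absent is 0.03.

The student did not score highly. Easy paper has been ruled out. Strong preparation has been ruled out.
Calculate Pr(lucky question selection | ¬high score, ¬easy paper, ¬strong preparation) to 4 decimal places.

Pr(lucky question selection | ¬high score, ¬easy paper, ¬strong preparation) ≈ 0.1188

Under noisy-OR, P(high score | causes) = 1 − (1−0.03)·∏(1−qᵢ) over the active causes.
Numerator (weight on configurations with lucky question selection): 0.3201×0.29 = 0.092829
Normalizer over all consistent configurations: 0.97×0.71 + 0.3201×0.29 = 0.781529
Posterior = 0.092829 / 0.781529 ≈ 0.1188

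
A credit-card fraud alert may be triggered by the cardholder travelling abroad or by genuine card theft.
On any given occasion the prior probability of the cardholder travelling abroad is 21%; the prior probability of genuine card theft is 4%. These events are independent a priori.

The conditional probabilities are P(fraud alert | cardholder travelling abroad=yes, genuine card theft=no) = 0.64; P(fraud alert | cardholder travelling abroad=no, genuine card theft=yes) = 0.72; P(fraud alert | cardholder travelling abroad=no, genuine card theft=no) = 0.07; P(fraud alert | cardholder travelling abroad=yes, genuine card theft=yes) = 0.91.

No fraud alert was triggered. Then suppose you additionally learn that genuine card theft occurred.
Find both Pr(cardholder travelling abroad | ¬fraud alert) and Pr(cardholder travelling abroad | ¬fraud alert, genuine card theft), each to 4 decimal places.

Pr(cardholder travelling abroad | ¬fraud alert) ≈ 0.0931; Pr(cardholder travelling abroad | ¬fraud alert, genuine card theft) ≈ 0.0787

P(¬fraud alert) = 0.93×0.79×0.96 + 0.28×0.79×0.04 + 0.36×0.21×0.96 + 0.09×0.21×0.04 = 0.705312 + 0.008848 + 0.072576 + 0.000756 = 0.787492
The cardholder travelling abroad-present share is 0.072576 + 0.000756 = 0.073332.
Hence the posterior is 0.073332/0.787492 ≈ 0.0931.

Now condition on the additional information:
For the numerator, keep only cardholder travelling abroad=true terms: 0.09×0.21 = 0.018900
Normalizer over all consistent configurations: 0.28×0.79 + 0.09×0.21 = 0.240100
P(cardholder travelling abroad | ¬fraud alert, genuine card theft) = 0.018900/0.240100 ≈ 0.0787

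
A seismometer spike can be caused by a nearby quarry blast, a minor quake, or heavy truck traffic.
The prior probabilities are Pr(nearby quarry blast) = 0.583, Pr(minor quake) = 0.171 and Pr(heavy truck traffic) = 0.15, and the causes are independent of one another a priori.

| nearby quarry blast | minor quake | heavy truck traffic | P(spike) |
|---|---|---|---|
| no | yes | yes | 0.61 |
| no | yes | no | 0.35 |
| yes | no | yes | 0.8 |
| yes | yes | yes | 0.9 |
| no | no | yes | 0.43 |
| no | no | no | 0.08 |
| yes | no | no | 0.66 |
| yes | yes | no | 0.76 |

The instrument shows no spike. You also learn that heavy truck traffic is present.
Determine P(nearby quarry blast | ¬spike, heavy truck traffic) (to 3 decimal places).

P(nearby quarry blast | ¬spike, heavy truck traffic) ≈ 0.322

Sum P(¬spike|·) weighted by the priors over the 4 (nearby quarry blast, minor quake) configurations:
  P(¬spike | heavy truck traffic) = 0.57*0.417*0.829 + 0.39*0.417*0.171 + 0.2*0.583*0.829 + 0.1*0.583*0.171
        = 0.197045 + 0.027810 + 0.096661 + 0.009969 = 0.331485
The terms with nearby quarry blast present sum to 0.106630, so
  P(nearby quarry blast | ¬spike, heavy truck traffic) = 0.106630 / 0.331485 ≈ 0.322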